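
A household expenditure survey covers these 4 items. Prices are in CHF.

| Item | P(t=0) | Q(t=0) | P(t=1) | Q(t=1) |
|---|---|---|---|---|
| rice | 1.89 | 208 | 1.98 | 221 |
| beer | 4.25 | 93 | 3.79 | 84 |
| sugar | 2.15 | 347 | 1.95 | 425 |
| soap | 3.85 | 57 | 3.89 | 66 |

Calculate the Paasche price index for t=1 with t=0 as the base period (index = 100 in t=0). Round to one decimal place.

94.8

Paasche price index uses current-period quantities as weights.
ΣP(t=1)·Q(t=1) = 1.98×221 + 3.79×84 + 1.95×425 + 3.89×66 = 437.58 + 318.36 + 828.75 + 256.74 = 1841.43
ΣP(t=0)·Q(t=1) = 1.89×221 + 4.25×84 + 2.15×425 + 3.85×66 = 417.69 + 357 + 913.75 + 254.1 = 1942.54
Index = 1841.43 / 1942.54 × 100 = 94.7950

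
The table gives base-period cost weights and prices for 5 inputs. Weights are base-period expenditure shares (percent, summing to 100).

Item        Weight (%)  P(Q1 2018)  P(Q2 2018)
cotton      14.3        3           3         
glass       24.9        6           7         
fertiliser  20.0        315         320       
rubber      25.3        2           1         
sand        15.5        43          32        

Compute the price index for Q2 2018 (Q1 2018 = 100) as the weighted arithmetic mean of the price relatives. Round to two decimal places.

cotton: 14.3 × (3/3) = 14.3 × 1.000000 = 14.3000
glass: 24.9 × (7/6) = 24.9 × 1.166667 = 29.0500
fertiliser: 20.0 × (320/315) = 20.0 × 1.015873 = 20.3175
rubber: 25.3 × (1/2) = 25.3 × 0.500000 = 12.6500
sand: 15.5 × (32/43) = 15.5 × 0.744186 = 11.5349
Index = Σ wᵢ·(p₁ᵢ/p₀ᵢ) = 14.3000 + 29.0500 + 20.3175 + 12.6500 + 11.5349 = 87.8523

87.85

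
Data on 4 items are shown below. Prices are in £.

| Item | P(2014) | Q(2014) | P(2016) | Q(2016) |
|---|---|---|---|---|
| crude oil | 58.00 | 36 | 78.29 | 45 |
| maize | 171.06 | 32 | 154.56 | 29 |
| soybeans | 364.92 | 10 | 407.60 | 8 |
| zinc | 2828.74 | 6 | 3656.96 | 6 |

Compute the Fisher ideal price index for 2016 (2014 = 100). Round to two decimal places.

120.39

Laspeyres component (base-period weights):
ΣP(2016)Q(2014) = 78.29×36 + 154.56×32 + 407.60×10 + 3656.96×6 = 2818.44 + 4945.92 + 4076 + 21941.76 = 33782.12
ΣP(2014)Q(2014) = 58.00×36 + 171.06×32 + 364.92×10 + 2828.74×6 = 2088 + 5473.92 + 3649.2 + 16972.44 = 28183.56
L = 33782.12 / 28183.56 × 100 = 119.8646
Paasche component (current-period weights):
ΣP(2016)Q(2016) = 78.29×45 + 154.56×29 + 407.60×8 + 3656.96×6 = 3523.05 + 4482.24 + 3260.8 + 21941.76 = 33207.85
ΣP(2014)Q(2016) = 58.00×45 + 171.06×29 + 364.92×8 + 2828.74×6 = 2610 + 4960.74 + 2919.36 + 16972.44 = 27462.54
P = 33207.85 / 27462.54 × 100 = 120.9205
Fisher = √(L × P) = √(119.8646 × 120.9205) = 120.3914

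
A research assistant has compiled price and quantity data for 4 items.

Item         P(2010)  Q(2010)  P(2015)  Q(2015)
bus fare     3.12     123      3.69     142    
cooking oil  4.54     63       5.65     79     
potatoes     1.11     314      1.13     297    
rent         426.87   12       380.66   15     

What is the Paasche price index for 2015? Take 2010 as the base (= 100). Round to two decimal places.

93.12

Paasche price index uses current-period quantities as weights.
ΣP(2015)·Q(2015) = 3.69×142 + 5.65×79 + 1.13×297 + 380.66×15 = 523.98 + 446.35 + 335.61 + 5709.9 = 7015.84
ΣP(2010)·Q(2015) = 3.12×142 + 4.54×79 + 1.11×297 + 426.87×15 = 443.04 + 358.66 + 329.67 + 6403.05 = 7534.42
Index = 7015.84 / 7534.42 × 100 = 93.1172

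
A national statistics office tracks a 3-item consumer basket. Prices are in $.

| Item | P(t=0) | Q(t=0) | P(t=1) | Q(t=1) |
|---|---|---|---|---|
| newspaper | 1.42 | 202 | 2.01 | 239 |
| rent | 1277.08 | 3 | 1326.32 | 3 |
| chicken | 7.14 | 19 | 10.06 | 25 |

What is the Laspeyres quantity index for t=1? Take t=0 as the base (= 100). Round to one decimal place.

Laspeyres quantity index uses base-period prices as weights.
ΣP(t=0)·Q(t=1) = 1.42×239 + 1277.08×3 + 7.14×25 = 339.38 + 3831.24 + 178.5 = 4349.12
ΣP(t=0)·Q(t=0) = 1.42×202 + 1277.08×3 + 7.14×19 = 286.84 + 3831.24 + 135.66 = 4253.74
Index = 4349.12 / 4253.74 × 100 = 102.2423

102.2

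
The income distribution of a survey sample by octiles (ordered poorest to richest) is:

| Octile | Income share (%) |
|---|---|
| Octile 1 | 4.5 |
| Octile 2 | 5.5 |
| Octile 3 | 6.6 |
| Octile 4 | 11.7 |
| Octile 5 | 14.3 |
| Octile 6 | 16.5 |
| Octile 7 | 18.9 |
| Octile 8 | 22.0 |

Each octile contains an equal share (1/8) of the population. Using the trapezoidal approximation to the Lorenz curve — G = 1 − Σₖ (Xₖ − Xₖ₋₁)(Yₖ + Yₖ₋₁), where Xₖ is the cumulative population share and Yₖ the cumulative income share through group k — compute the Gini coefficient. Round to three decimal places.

Cumulative income shares Yₖ: 0.0450, 0.1000, 0.1660, 0.2830, 0.4260, 0.5910, 0.7800, 1.0000
Σ (Xₖ−Xₖ₋₁)(Yₖ+Yₖ₋₁) = (1/8)(0.0450+0.0000) + (1/8)(0.1000+0.0450) + (1/8)(0.1660+0.1000) + (1/8)(0.2830+0.1660) + (1/8)(0.4260+0.2830) + (1/8)(0.5910+0.4260) + (1/8)(0.7800+0.5910) + (1/8)(1.0000+0.7800)
  = 0.0056 + 0.0181 + 0.0333 + 0.0561 + 0.0886 + 0.1271 + 0.1714 + 0.2225 = 0.7228
G = 1 − 0.7228 = 0.2772

0.277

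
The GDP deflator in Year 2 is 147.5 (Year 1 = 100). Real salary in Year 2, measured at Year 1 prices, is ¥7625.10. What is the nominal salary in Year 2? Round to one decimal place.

Nominal = Real × (Index/100) = 7625.10 × (147.5/100)
        = 7625.10 × 1.475 = 11247.0225

11247.0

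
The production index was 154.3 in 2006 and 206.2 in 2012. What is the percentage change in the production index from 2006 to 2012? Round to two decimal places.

33.64%

Change = (206.2 − 154.3) / 154.3 × 100
       = 51.9 / 154.3 × 100 = 33.6358%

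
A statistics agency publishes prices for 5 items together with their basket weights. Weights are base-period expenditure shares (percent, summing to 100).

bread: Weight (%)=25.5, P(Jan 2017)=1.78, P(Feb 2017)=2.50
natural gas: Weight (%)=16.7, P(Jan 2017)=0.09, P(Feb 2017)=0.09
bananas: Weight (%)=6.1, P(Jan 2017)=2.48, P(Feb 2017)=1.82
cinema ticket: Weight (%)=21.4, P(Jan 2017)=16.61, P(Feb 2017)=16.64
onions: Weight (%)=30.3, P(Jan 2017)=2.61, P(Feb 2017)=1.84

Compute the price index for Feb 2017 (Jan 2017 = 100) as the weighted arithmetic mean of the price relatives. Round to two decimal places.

bread: 25.5 × (2.50/1.78) = 25.5 × 1.404494 = 35.8146
natural gas: 16.7 × (0.09/0.09) = 16.7 × 1.000000 = 16.7000
bananas: 6.1 × (1.82/2.48) = 6.1 × 0.733871 = 4.4766
cinema ticket: 21.4 × (16.64/16.61) = 21.4 × 1.001806 = 21.4387
onions: 30.3 × (1.84/2.61) = 30.3 × 0.704981 = 21.3609
Index = Σ wᵢ·(p₁ᵢ/p₀ᵢ) = 35.8146 + 16.7000 + 4.4766 + 21.4387 + 21.3609 = 99.7908

99.79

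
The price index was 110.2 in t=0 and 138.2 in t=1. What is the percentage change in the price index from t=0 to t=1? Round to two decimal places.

Change = (138.2 − 110.2) / 110.2 × 100
       = 28.0 / 110.2 × 100 = 25.4083%

25.41%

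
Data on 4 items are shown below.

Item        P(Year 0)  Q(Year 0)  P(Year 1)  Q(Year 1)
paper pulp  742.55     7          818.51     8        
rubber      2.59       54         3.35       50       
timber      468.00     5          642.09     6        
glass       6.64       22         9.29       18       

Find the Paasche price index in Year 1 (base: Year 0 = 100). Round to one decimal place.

119.3

Paasche price index uses current-period quantities as weights.
ΣP(Year 1)·Q(Year 1) = 818.51×8 + 3.35×50 + 642.09×6 + 9.29×18 = 6548.08 + 167.5 + 3852.54 + 167.22 = 10735.34
ΣP(Year 0)·Q(Year 1) = 742.55×8 + 2.59×50 + 468.00×6 + 6.64×18 = 5940.4 + 129.5 + 2808 + 119.52 = 8997.42
Index = 10735.34 / 8997.42 × 100 = 119.3158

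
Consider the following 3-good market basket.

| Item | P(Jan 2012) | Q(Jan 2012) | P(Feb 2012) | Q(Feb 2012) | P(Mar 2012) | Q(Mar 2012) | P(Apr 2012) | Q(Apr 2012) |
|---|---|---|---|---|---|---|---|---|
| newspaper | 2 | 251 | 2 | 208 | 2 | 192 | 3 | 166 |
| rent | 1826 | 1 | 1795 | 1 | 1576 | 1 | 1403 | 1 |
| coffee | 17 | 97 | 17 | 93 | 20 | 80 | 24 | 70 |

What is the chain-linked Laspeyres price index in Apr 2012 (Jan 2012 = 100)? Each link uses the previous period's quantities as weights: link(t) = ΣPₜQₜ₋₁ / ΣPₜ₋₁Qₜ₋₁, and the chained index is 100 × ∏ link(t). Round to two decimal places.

110.39

Link Jan 2012→Feb 2012:
ΣP(Feb 2012)Q(Jan 2012) = 2×251 + 1795×1 + 17×97 = 502 + 1795 + 1649 = 3946
ΣP(Jan 2012)Q(Jan 2012) = 2×251 + 1826×1 + 17×97 = 502 + 1826 + 1649 = 3977
link = 3946/3977 = 0.992205
Link Feb 2012→Mar 2012:
ΣP(Mar 2012)Q(Feb 2012) = 2×208 + 1576×1 + 20×93 = 416 + 1576 + 1860 = 3852
ΣP(Feb 2012)Q(Feb 2012) = 2×208 + 1795×1 + 17×93 = 416 + 1795 + 1581 = 3792
link = 3852/3792 = 1.015823
Link Mar 2012→Apr 2012:
ΣP(Apr 2012)Q(Mar 2012) = 3×192 + 1403×1 + 24×80 = 576 + 1403 + 1920 = 3899
ΣP(Mar 2012)Q(Mar 2012) = 2×192 + 1576×1 + 20×80 = 384 + 1576 + 1600 = 3560
link = 3899/3560 = 1.095225
Chained index = 100 × 0.992205 × 1.015823 × 1.095225 = 110.3882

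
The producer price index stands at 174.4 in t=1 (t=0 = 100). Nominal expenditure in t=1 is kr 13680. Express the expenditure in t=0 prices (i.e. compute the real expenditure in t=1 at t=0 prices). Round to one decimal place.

Real = Nominal ÷ (Index/100) = 13680 ÷ (174.4/100)
     = 13680 ÷ 1.744 = 7844.0367

7844.0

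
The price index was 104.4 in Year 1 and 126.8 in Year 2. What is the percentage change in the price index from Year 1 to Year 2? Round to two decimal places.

Change = (126.8 − 104.4) / 104.4 × 100
       = 22.4 / 104.4 × 100 = 21.4559%

21.46%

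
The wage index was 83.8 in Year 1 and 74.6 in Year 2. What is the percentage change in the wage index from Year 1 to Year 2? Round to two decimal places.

-10.98%

Change = (74.6 − 83.8) / 83.8 × 100
       = -9.2 / 83.8 × 100 = -10.9785%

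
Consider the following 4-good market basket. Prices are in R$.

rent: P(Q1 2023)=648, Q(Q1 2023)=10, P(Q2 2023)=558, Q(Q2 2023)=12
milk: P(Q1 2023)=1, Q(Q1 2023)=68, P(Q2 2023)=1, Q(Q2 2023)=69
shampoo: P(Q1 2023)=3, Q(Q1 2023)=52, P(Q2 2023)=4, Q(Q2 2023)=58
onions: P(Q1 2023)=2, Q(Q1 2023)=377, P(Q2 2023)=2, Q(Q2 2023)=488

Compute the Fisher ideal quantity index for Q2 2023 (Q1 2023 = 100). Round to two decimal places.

Laspeyres component (base-period weights):
ΣP(Q1 2023)Q(Q2 2023) = 648×12 + 1×69 + 3×58 + 2×488 = 7776 + 69 + 174 + 976 = 8995
ΣP(Q1 2023)Q(Q1 2023) = 648×10 + 1×68 + 3×52 + 2×377 = 6480 + 68 + 156 + 754 = 7458
L = 8995 / 7458 × 100 = 120.6087
Paasche component (current-period weights):
ΣP(Q2 2023)Q(Q2 2023) = 558×12 + 1×69 + 4×58 + 2×488 = 6696 + 69 + 232 + 976 = 7973
ΣP(Q2 2023)Q(Q1 2023) = 558×10 + 1×68 + 4×52 + 2×377 = 5580 + 68 + 208 + 754 = 6610
P = 7973 / 6610 × 100 = 120.6203
Fisher = √(L × P) = √(120.6087 × 120.6203) = 120.6145

120.61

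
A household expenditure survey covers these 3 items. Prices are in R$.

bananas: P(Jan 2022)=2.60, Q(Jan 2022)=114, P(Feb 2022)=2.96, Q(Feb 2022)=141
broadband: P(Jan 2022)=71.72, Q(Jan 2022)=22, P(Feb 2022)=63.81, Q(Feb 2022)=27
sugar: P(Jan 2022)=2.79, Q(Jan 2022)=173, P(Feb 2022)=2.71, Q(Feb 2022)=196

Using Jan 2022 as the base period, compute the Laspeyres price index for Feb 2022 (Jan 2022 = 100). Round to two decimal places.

93.77

Laspeyres price index uses base-period quantities as weights.
ΣP(Feb 2022)·Q(Jan 2022) = 2.96×114 + 63.81×22 + 2.71×173 = 337.44 + 1403.82 + 468.83 = 2210.09
ΣP(Jan 2022)·Q(Jan 2022) = 2.60×114 + 71.72×22 + 2.79×173 = 296.4 + 1577.84 + 482.67 = 2356.91
Index = 2210.09 / 2356.91 × 100 = 93.7707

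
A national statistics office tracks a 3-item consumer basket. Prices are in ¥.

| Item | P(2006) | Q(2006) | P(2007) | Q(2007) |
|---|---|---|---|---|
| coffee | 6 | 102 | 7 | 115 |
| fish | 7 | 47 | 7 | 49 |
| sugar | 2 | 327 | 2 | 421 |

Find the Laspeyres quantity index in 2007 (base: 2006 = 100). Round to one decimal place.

Laspeyres quantity index uses base-period prices as weights.
ΣP(2006)·Q(2007) = 6×115 + 7×49 + 2×421 = 690 + 343 + 842 = 1875
ΣP(2006)·Q(2006) = 6×102 + 7×47 + 2×327 = 612 + 329 + 654 = 1595
Index = 1875 / 1595 × 100 = 117.5549

117.6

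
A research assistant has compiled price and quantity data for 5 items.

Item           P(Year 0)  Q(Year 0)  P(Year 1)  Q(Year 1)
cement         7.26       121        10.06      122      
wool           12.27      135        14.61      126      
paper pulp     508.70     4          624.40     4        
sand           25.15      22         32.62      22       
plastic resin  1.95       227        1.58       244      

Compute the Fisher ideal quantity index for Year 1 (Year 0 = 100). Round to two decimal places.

98.67

Laspeyres component (base-period weights):
ΣP(Year 0)Q(Year 1) = 7.26×122 + 12.27×126 + 508.70×4 + 25.15×22 + 1.95×244 = 885.72 + 1546.02 + 2034.8 + 553.3 + 475.8 = 5495.64
ΣP(Year 0)Q(Year 0) = 7.26×121 + 12.27×135 + 508.70×4 + 25.15×22 + 1.95×227 = 878.46 + 1656.45 + 2034.8 + 553.3 + 442.65 = 5565.66
L = 5495.64 / 5565.66 × 100 = 98.7419
Paasche component (current-period weights):
ΣP(Year 1)Q(Year 1) = 10.06×122 + 14.61×126 + 624.40×4 + 32.62×22 + 1.58×244 = 1227.32 + 1840.86 + 2497.6 + 717.64 + 385.52 = 6668.94
ΣP(Year 1)Q(Year 0) = 10.06×121 + 14.61×135 + 624.40×4 + 32.62×22 + 1.58×227 = 1217.26 + 1972.35 + 2497.6 + 717.64 + 358.66 = 6763.51
P = 6668.94 / 6763.51 × 100 = 98.6018
Fisher = √(L × P) = √(98.7419 × 98.6018) = 98.6718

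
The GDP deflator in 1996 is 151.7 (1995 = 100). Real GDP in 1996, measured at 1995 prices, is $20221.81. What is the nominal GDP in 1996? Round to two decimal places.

30676.49

Nominal = Real × (Index/100) = 20221.81 × (151.7/100)
        = 20221.81 × 1.517 = 30676.4858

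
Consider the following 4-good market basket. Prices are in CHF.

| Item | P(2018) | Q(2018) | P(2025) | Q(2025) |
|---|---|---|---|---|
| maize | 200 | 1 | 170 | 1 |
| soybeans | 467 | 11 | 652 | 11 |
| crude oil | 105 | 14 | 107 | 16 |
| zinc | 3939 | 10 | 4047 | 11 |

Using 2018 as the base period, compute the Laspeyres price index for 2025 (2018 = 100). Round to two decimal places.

Laspeyres price index uses base-period quantities as weights.
ΣP(2025)·Q(2018) = 170×1 + 652×11 + 107×14 + 4047×10 = 170 + 7172 + 1498 + 40470 = 49310
ΣP(2018)·Q(2018) = 200×1 + 467×11 + 105×14 + 3939×10 = 200 + 5137 + 1470 + 39390 = 46197
Index = 49310 / 46197 × 100 = 106.7385

106.74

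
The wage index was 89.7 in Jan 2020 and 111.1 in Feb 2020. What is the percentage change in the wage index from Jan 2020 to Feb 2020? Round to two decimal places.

Change = (111.1 − 89.7) / 89.7 × 100
       = 21.4 / 89.7 × 100 = 23.8573%

23.86%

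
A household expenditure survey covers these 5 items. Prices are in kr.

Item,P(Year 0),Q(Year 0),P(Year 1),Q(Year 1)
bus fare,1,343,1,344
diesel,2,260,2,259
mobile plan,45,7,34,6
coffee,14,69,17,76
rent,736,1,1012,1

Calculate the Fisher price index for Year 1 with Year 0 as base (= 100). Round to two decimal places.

Laspeyres component (base-period weights):
ΣP(Year 1)Q(Year 0) = 1×343 + 2×260 + 34×7 + 17×69 + 1012×1 = 343 + 520 + 238 + 1173 + 1012 = 3286
ΣP(Year 0)Q(Year 0) = 1×343 + 2×260 + 45×7 + 14×69 + 736×1 = 343 + 520 + 315 + 966 + 736 = 2880
L = 3286 / 2880 × 100 = 114.0972
Paasche component (current-period weights):
ΣP(Year 1)Q(Year 1) = 1×344 + 2×259 + 34×6 + 17×76 + 1012×1 = 344 + 518 + 204 + 1292 + 1012 = 3370
ΣP(Year 0)Q(Year 1) = 1×344 + 2×259 + 45×6 + 14×76 + 736×1 = 344 + 518 + 270 + 1064 + 736 = 2932
P = 3370 / 2932 × 100 = 114.9386
Fisher = √(L × P) = √(114.0972 × 114.9386) = 114.5171

114.52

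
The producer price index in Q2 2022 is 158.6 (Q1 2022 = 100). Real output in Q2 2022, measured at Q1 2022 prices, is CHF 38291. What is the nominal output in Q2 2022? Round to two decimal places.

Nominal = Real × (Index/100) = 38291 × (158.6/100)
        = 38291 × 1.586 = 60729.5260

60729.53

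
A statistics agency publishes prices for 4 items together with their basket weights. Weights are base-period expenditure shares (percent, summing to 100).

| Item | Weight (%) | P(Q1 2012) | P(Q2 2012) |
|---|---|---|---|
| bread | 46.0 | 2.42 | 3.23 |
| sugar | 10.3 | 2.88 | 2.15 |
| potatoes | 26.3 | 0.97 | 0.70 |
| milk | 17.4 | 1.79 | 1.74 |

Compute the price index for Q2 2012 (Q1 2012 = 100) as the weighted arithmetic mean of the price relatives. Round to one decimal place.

bread: 46.0 × (3.23/2.42) = 46.0 × 1.334711 = 61.3967
sugar: 10.3 × (2.15/2.88) = 10.3 × 0.746528 = 7.6892
potatoes: 26.3 × (0.70/0.97) = 26.3 × 0.721649 = 18.9794
milk: 17.4 × (1.74/1.79) = 17.4 × 0.972067 = 16.9140
Index = Σ wᵢ·(p₁ᵢ/p₀ᵢ) = 61.3967 + 7.6892 + 18.9794 + 16.9140 = 104.9793

105.0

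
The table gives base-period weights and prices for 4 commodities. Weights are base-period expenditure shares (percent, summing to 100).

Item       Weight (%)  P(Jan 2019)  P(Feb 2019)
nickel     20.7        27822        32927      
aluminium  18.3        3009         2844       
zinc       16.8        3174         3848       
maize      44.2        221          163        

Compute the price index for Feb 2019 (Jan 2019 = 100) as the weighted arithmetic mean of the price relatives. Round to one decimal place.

nickel: 20.7 × (32927/27822) = 20.7 × 1.183488 = 24.4982
aluminium: 18.3 × (2844/3009) = 18.3 × 0.945165 = 17.2965
zinc: 16.8 × (3848/3174) = 16.8 × 1.212350 = 20.3675
maize: 44.2 × (163/221) = 44.2 × 0.737557 = 32.6000
Index = Σ wᵢ·(p₁ᵢ/p₀ᵢ) = 24.4982 + 17.2965 + 20.3675 + 32.6000 = 94.7622

94.8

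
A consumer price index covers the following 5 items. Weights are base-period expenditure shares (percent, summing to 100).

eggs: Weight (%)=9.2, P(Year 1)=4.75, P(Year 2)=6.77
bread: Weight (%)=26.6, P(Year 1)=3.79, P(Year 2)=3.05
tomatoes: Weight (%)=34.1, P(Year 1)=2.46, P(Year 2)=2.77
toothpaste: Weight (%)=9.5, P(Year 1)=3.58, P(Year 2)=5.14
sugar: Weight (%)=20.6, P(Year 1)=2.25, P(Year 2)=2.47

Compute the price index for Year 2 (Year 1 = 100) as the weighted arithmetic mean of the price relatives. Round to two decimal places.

eggs: 9.2 × (6.77/4.75) = 9.2 × 1.425263 = 13.1124
bread: 26.6 × (3.05/3.79) = 26.6 × 0.804749 = 21.4063
tomatoes: 34.1 × (2.77/2.46) = 34.1 × 1.126016 = 38.3972
toothpaste: 9.5 × (5.14/3.58) = 9.5 × 1.435754 = 13.6397
sugar: 20.6 × (2.47/2.25) = 20.6 × 1.097778 = 22.6142
Index = Σ wᵢ·(p₁ᵢ/p₀ᵢ) = 13.1124 + 21.4063 + 38.3972 + 13.6397 + 22.6142 = 109.1698

109.17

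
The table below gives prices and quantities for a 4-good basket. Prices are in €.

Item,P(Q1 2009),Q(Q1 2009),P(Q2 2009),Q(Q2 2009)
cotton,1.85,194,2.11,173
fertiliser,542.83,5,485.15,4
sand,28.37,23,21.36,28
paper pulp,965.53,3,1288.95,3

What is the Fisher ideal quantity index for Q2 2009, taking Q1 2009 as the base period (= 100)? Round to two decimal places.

Laspeyres component (base-period weights):
ΣP(Q1 2009)Q(Q2 2009) = 1.85×173 + 542.83×4 + 28.37×28 + 965.53×3 = 320.05 + 2171.32 + 794.36 + 2896.59 = 6182.32
ΣP(Q1 2009)Q(Q1 2009) = 1.85×194 + 542.83×5 + 28.37×23 + 965.53×3 = 358.9 + 2714.15 + 652.51 + 2896.59 = 6622.15
L = 6182.32 / 6622.15 × 100 = 93.3582
Paasche component (current-period weights):
ΣP(Q2 2009)Q(Q2 2009) = 2.11×173 + 485.15×4 + 21.36×28 + 1288.95×3 = 365.03 + 1940.6 + 598.08 + 3866.85 = 6770.56
ΣP(Q2 2009)Q(Q1 2009) = 2.11×194 + 485.15×5 + 21.36×23 + 1288.95×3 = 409.34 + 2425.75 + 491.28 + 3866.85 = 7193.22
P = 6770.56 / 7193.22 × 100 = 94.1242
Fisher = √(L × P) = √(93.3582 × 94.1242) = 93.7404

93.74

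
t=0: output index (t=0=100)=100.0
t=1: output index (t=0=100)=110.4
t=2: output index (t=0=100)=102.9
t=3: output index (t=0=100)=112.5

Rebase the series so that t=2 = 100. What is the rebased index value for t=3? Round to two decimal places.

Rebased(t=3) = 112.5 / 102.9 × 100 = 109.3294

109.33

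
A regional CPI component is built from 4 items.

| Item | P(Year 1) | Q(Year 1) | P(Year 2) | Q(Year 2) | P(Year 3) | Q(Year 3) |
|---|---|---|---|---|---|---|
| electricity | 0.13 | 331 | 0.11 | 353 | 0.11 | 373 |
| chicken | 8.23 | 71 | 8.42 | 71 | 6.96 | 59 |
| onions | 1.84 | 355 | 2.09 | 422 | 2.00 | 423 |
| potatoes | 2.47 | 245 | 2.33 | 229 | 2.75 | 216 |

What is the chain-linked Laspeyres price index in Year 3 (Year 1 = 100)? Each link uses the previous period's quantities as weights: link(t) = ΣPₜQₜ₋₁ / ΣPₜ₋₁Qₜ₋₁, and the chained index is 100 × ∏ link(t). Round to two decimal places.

Link Year 1→Year 2:
ΣP(Year 2)Q(Year 1) = 0.11×331 + 8.42×71 + 2.09×355 + 2.33×245 = 36.41 + 597.82 + 741.95 + 570.85 = 1947.03
ΣP(Year 1)Q(Year 1) = 0.13×331 + 8.23×71 + 1.84×355 + 2.47×245 = 43.03 + 584.33 + 653.2 + 605.15 = 1885.71
link = 1947.03/1885.71 = 1.032518
Link Year 2→Year 3:
ΣP(Year 3)Q(Year 2) = 0.11×353 + 6.96×71 + 2.00×422 + 2.75×229 = 38.83 + 494.16 + 844 + 629.75 = 2006.74
ΣP(Year 2)Q(Year 2) = 0.11×353 + 8.42×71 + 2.09×422 + 2.33×229 = 38.83 + 597.82 + 881.98 + 533.57 = 2052.2
link = 2006.74/2052.2 = 0.977848
Chained index = 100 × 1.032518 × 0.977848 = 100.9646

100.96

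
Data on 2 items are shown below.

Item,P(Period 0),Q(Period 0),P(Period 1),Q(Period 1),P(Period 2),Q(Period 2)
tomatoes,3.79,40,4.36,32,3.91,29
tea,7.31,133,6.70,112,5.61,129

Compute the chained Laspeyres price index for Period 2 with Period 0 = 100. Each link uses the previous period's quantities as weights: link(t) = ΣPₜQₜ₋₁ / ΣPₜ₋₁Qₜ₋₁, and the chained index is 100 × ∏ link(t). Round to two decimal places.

Link Period 0→Period 1:
ΣP(Period 1)Q(Period 0) = 4.36×40 + 6.70×133 = 174.4 + 891.1 = 1065.5
ΣP(Period 0)Q(Period 0) = 3.79×40 + 7.31×133 = 151.6 + 972.23 = 1123.83
link = 1065.5/1123.83 = 0.948097
Link Period 1→Period 2:
ΣP(Period 2)Q(Period 1) = 3.91×32 + 5.61×112 = 125.12 + 628.32 = 753.44
ΣP(Period 1)Q(Period 1) = 4.36×32 + 6.70×112 = 139.52 + 750.4 = 889.92
link = 753.44/889.92 = 0.846638
Chained index = 100 × 0.948097 × 0.846638 = 80.2695

80.27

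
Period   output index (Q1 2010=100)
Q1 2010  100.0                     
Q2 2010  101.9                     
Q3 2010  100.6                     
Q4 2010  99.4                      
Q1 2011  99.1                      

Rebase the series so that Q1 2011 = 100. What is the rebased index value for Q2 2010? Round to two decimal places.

Rebased(Q2 2010) = 101.9 / 99.1 × 100 = 102.8254

102.83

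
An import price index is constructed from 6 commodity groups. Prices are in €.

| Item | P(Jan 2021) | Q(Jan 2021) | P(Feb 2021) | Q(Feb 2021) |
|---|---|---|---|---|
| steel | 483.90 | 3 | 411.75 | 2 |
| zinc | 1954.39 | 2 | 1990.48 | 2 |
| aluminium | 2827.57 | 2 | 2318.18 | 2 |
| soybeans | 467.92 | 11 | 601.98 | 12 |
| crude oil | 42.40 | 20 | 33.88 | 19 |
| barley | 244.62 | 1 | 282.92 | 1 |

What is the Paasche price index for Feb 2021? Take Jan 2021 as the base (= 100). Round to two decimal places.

102.29

Paasche price index uses current-period quantities as weights.
ΣP(Feb 2021)·Q(Feb 2021) = 411.75×2 + 1990.48×2 + 2318.18×2 + 601.98×12 + 33.88×19 + 282.92×1 = 823.5 + 3980.96 + 4636.36 + 7223.76 + 643.72 + 282.92 = 17591.22
ΣP(Jan 2021)·Q(Feb 2021) = 483.90×2 + 1954.39×2 + 2827.57×2 + 467.92×12 + 42.40×19 + 244.62×1 = 967.8 + 3908.78 + 5655.14 + 5615.04 + 805.6 + 244.62 = 17196.98
Index = 17591.22 / 17196.98 × 100 = 102.2925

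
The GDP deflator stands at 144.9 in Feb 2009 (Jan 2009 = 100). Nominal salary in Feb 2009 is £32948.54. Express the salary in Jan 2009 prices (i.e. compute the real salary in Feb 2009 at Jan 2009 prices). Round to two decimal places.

Real = Nominal ÷ (Index/100) = 32948.54 ÷ (144.9/100)
     = 32948.54 ÷ 1.449 = 22738.8130

22738.81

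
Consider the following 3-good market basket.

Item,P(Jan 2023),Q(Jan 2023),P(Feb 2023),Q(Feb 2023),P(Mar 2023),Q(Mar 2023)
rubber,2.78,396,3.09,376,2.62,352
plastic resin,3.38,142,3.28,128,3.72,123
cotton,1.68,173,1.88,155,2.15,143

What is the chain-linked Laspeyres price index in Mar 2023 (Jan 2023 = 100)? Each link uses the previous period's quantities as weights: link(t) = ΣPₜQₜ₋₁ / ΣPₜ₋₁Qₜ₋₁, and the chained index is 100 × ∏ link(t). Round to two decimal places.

Link Jan 2023→Feb 2023:
ΣP(Feb 2023)Q(Jan 2023) = 3.09×396 + 3.28×142 + 1.88×173 = 1223.64 + 465.76 + 325.24 = 2014.64
ΣP(Jan 2023)Q(Jan 2023) = 2.78×396 + 3.38×142 + 1.68×173 = 1100.88 + 479.96 + 290.64 = 1871.48
link = 2014.64/1871.48 = 1.076496
Link Feb 2023→Mar 2023:
ΣP(Mar 2023)Q(Feb 2023) = 2.62×376 + 3.72×128 + 2.15×155 = 985.12 + 476.16 + 333.25 = 1794.53
ΣP(Feb 2023)Q(Feb 2023) = 3.09×376 + 3.28×128 + 1.88×155 = 1161.84 + 419.84 + 291.4 = 1873.08
link = 1794.53/1873.08 = 0.958064
Chained index = 100 × 1.076496 × 0.958064 = 103.1351

103.14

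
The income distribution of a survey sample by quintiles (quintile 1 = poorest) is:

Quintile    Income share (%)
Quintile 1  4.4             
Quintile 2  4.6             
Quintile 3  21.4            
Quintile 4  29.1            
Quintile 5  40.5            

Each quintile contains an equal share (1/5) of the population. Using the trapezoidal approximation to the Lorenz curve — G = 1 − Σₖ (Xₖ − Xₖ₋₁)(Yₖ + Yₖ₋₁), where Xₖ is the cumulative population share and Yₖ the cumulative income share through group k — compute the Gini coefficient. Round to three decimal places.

Cumulative income shares Yₖ: 0.0440, 0.0900, 0.3040, 0.5950, 1.0000
Σ (Xₖ−Xₖ₋₁)(Yₖ+Yₖ₋₁) = (1/5)(0.0440+0.0000) + (1/5)(0.0900+0.0440) + (1/5)(0.3040+0.0900) + (1/5)(0.5950+0.3040) + (1/5)(1.0000+0.5950)
  = 0.0088 + 0.0268 + 0.0788 + 0.1798 + 0.3190 = 0.6132
G = 1 − 0.6132 = 0.3868

0.387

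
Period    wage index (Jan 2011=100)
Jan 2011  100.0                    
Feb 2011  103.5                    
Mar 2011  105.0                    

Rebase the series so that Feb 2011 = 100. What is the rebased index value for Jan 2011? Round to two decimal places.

96.62

Rebased(Jan 2011) = 100.0 / 103.5 × 100 = 96.6184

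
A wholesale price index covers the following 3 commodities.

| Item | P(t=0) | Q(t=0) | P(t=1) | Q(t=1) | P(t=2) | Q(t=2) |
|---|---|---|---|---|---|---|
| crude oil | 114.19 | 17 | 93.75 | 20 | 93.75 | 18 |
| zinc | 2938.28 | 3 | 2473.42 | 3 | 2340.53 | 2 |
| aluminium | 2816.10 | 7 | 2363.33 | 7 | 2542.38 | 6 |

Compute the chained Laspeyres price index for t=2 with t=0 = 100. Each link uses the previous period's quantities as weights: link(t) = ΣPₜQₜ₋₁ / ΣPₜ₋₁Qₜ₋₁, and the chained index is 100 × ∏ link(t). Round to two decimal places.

86.65

Link t=0→t=1:
ΣP(t=1)Q(t=0) = 93.75×17 + 2473.42×3 + 2363.33×7 = 1593.75 + 7420.26 + 16543.31 = 25557.32
ΣP(t=0)Q(t=0) = 114.19×17 + 2938.28×3 + 2816.10×7 = 1941.23 + 8814.84 + 19712.7 = 30468.77
link = 25557.32/30468.77 = 0.838804
Link t=1→t=2:
ΣP(t=2)Q(t=1) = 93.75×20 + 2340.53×3 + 2542.38×7 = 1875 + 7021.59 + 17796.66 = 26693.25
ΣP(t=1)Q(t=1) = 93.75×20 + 2473.42×3 + 2363.33×7 = 1875 + 7420.26 + 16543.31 = 25838.57
link = 26693.25/25838.57 = 1.033078
Chained index = 100 × 0.838804 × 1.033078 = 86.6549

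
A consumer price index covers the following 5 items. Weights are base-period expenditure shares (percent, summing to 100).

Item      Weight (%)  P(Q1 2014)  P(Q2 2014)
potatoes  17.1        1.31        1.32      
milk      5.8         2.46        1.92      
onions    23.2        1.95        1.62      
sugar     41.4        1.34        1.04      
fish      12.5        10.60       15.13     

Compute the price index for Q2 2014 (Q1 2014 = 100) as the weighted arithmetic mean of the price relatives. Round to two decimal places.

potatoes: 17.1 × (1.32/1.31) = 17.1 × 1.007634 = 17.2305
milk: 5.8 × (1.92/2.46) = 5.8 × 0.780488 = 4.5268
onions: 23.2 × (1.62/1.95) = 23.2 × 0.830769 = 19.2738
sugar: 41.4 × (1.04/1.34) = 41.4 × 0.776119 = 32.1313
fish: 12.5 × (15.13/10.60) = 12.5 × 1.427358 = 17.8420
Index = Σ wᵢ·(p₁ᵢ/p₀ᵢ) = 17.2305 + 4.5268 + 19.2738 + 32.1313 + 17.8420 = 91.0045

91.00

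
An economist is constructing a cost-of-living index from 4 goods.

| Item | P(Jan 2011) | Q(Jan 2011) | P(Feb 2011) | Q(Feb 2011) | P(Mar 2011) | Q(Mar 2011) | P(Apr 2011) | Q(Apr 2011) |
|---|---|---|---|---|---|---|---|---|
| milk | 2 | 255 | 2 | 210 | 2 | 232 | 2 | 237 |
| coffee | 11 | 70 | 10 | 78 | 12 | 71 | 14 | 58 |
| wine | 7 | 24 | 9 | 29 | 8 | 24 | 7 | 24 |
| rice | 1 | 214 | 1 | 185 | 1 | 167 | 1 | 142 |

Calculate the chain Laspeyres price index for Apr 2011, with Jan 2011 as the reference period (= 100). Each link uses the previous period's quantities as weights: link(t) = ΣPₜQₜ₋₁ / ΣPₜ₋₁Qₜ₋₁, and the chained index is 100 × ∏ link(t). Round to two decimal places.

113.78

Link Jan 2011→Feb 2011:
ΣP(Feb 2011)Q(Jan 2011) = 2×255 + 10×70 + 9×24 + 1×214 = 510 + 700 + 216 + 214 = 1640
ΣP(Jan 2011)Q(Jan 2011) = 2×255 + 11×70 + 7×24 + 1×214 = 510 + 770 + 168 + 214 = 1662
link = 1640/1662 = 0.986763
Link Feb 2011→Mar 2011:
ΣP(Mar 2011)Q(Feb 2011) = 2×210 + 12×78 + 8×29 + 1×185 = 420 + 936 + 232 + 185 = 1773
ΣP(Feb 2011)Q(Feb 2011) = 2×210 + 10×78 + 9×29 + 1×185 = 420 + 780 + 261 + 185 = 1646
link = 1773/1646 = 1.077157
Link Mar 2011→Apr 2011:
ΣP(Apr 2011)Q(Mar 2011) = 2×232 + 14×71 + 7×24 + 1×167 = 464 + 994 + 168 + 167 = 1793
ΣP(Mar 2011)Q(Mar 2011) = 2×232 + 12×71 + 8×24 + 1×167 = 464 + 852 + 192 + 167 = 1675
link = 1793/1675 = 1.070448
Chained index = 100 × 0.986763 × 1.077157 × 1.070448 = 113.7777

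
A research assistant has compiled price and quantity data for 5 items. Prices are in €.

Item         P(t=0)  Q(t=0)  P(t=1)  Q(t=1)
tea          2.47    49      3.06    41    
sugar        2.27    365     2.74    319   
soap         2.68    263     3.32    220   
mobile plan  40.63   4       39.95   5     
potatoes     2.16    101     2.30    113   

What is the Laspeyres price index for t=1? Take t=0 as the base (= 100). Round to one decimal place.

Laspeyres price index uses base-period quantities as weights.
ΣP(t=1)·Q(t=0) = 3.06×49 + 2.74×365 + 3.32×263 + 39.95×4 + 2.30×101 = 149.94 + 1000.1 + 873.16 + 159.8 + 232.3 = 2415.3
ΣP(t=0)·Q(t=0) = 2.47×49 + 2.27×365 + 2.68×263 + 40.63×4 + 2.16×101 = 121.03 + 828.55 + 704.84 + 162.52 + 218.16 = 2035.1
Index = 2415.3 / 2035.1 × 100 = 118.6821

118.7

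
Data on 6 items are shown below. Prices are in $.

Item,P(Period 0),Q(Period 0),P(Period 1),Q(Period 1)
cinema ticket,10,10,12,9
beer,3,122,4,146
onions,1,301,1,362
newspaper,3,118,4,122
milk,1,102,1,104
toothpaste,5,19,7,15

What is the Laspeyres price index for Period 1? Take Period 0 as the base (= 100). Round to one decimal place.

122.6

Laspeyres price index uses base-period quantities as weights.
ΣP(Period 1)·Q(Period 0) = 12×10 + 4×122 + 1×301 + 4×118 + 1×102 + 7×19 = 120 + 488 + 301 + 472 + 102 + 133 = 1616
ΣP(Period 0)·Q(Period 0) = 10×10 + 3×122 + 1×301 + 3×118 + 1×102 + 5×19 = 100 + 366 + 301 + 354 + 102 + 95 = 1318
Index = 1616 / 1318 × 100 = 122.6100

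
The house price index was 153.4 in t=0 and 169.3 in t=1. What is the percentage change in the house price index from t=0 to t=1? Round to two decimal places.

10.37%

Change = (169.3 − 153.4) / 153.4 × 100
       = 15.9 / 153.4 × 100 = 10.3651%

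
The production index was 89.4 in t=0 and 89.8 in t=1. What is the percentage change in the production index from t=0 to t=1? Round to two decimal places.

Change = (89.8 − 89.4) / 89.4 × 100
       = 0.4 / 89.4 × 100 = 0.4474%

0.45%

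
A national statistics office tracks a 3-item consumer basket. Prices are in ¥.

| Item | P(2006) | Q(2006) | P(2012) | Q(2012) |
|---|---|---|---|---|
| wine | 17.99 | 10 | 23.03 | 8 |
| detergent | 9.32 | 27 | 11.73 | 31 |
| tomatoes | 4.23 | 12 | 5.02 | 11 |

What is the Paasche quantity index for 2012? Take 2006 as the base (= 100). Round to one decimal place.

Paasche quantity index uses current-period prices as weights.
ΣP(2012)·Q(2012) = 23.03×8 + 11.73×31 + 5.02×11 = 184.24 + 363.63 + 55.22 = 603.09
ΣP(2012)·Q(2006) = 23.03×10 + 11.73×27 + 5.02×12 = 230.3 + 316.71 + 60.24 = 607.25
Index = 603.09 / 607.25 × 100 = 99.3149

99.3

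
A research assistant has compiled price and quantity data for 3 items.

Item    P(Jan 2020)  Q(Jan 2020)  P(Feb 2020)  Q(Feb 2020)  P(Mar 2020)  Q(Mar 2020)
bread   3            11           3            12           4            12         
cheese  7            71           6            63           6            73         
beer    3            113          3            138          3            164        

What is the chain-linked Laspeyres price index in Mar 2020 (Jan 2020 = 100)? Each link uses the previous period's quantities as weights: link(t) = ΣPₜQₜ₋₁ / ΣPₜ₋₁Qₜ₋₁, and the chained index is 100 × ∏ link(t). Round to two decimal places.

93.16

Link Jan 2020→Feb 2020:
ΣP(Feb 2020)Q(Jan 2020) = 3×11 + 6×71 + 3×113 = 33 + 426 + 339 = 798
ΣP(Jan 2020)Q(Jan 2020) = 3×11 + 7×71 + 3×113 = 33 + 497 + 339 = 869
link = 798/869 = 0.918297
Link Feb 2020→Mar 2020:
ΣP(Mar 2020)Q(Feb 2020) = 4×12 + 6×63 + 3×138 = 48 + 378 + 414 = 840
ΣP(Feb 2020)Q(Feb 2020) = 3×12 + 6×63 + 3×138 = 36 + 378 + 414 = 828
link = 840/828 = 1.014493
Chained index = 100 × 0.918297 × 1.014493 = 93.1606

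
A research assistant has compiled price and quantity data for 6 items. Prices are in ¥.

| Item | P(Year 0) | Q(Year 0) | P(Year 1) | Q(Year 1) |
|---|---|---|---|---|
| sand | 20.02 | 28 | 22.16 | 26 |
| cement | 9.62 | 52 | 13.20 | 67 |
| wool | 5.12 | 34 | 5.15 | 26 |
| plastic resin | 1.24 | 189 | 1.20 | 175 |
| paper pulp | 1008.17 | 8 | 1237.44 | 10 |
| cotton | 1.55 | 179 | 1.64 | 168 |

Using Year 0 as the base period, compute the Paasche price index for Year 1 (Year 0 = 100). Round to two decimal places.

Paasche price index uses current-period quantities as weights.
ΣP(Year 1)·Q(Year 1) = 22.16×26 + 13.20×67 + 5.15×26 + 1.20×175 + 1237.44×10 + 1.64×168 = 576.16 + 884.4 + 133.9 + 210 + 12374.4 + 275.52 = 14454.38
ΣP(Year 0)·Q(Year 1) = 20.02×26 + 9.62×67 + 5.12×26 + 1.24×175 + 1008.17×10 + 1.55×168 = 520.52 + 644.54 + 133.12 + 217 + 10081.7 + 260.4 = 11857.28
Index = 14454.38 / 11857.28 × 100 = 121.9030

121.90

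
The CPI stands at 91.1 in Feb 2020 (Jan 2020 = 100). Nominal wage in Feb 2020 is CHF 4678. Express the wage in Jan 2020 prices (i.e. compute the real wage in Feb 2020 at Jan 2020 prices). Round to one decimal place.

Real = Nominal ÷ (Index/100) = 4678 ÷ (91.1/100)
     = 4678 ÷ 0.911 = 5135.0165

5135.0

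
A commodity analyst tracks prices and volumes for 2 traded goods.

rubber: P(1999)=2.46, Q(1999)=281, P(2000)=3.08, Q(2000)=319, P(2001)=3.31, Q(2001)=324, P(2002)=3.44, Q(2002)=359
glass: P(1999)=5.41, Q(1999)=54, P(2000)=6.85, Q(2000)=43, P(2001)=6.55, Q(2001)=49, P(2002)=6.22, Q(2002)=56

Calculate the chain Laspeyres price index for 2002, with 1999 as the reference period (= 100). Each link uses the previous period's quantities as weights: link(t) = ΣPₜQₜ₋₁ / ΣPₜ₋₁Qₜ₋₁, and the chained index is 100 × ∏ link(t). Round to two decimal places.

Link 1999→2000:
ΣP(2000)Q(1999) = 3.08×281 + 6.85×54 = 865.48 + 369.9 = 1235.38
ΣP(1999)Q(1999) = 2.46×281 + 5.41×54 = 691.26 + 292.14 = 983.4
link = 1235.38/983.4 = 1.256233
Link 2000→2001:
ΣP(2001)Q(2000) = 3.31×319 + 6.55×43 = 1055.89 + 281.65 = 1337.54
ΣP(2000)Q(2000) = 3.08×319 + 6.85×43 = 982.52 + 294.55 = 1277.07
link = 1337.54/1277.07 = 1.047351
Link 2001→2002:
ΣP(2002)Q(2001) = 3.44×324 + 6.22×49 = 1114.56 + 304.78 = 1419.34
ΣP(2001)Q(2001) = 3.31×324 + 6.55×49 = 1072.44 + 320.95 = 1393.39
link = 1419.34/1393.39 = 1.018624
Chained index = 100 × 1.256233 × 1.047351 × 1.018624 = 134.0220

134.02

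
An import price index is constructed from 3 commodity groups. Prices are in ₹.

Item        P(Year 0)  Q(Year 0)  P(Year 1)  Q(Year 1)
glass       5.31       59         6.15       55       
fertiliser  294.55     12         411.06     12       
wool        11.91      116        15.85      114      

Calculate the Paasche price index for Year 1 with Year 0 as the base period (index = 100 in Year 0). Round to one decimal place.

Paasche price index uses current-period quantities as weights.
ΣP(Year 1)·Q(Year 1) = 6.15×55 + 411.06×12 + 15.85×114 = 338.25 + 4932.72 + 1806.9 = 7077.87
ΣP(Year 0)·Q(Year 1) = 5.31×55 + 294.55×12 + 11.91×114 = 292.05 + 3534.6 + 1357.74 = 5184.39
Index = 7077.87 / 5184.39 × 100 = 136.5227

136.5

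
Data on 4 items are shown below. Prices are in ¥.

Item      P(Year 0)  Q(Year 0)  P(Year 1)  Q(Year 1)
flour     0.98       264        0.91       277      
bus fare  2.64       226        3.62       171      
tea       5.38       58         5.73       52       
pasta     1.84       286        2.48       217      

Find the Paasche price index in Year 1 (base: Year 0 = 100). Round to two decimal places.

Paasche price index uses current-period quantities as weights.
ΣP(Year 1)·Q(Year 1) = 0.91×277 + 3.62×171 + 5.73×52 + 2.48×217 = 252.07 + 619.02 + 297.96 + 538.16 = 1707.21
ΣP(Year 0)·Q(Year 1) = 0.98×277 + 2.64×171 + 5.38×52 + 1.84×217 = 271.46 + 451.44 + 279.76 + 399.28 = 1401.94
Index = 1707.21 / 1401.94 × 100 = 121.7748

121.77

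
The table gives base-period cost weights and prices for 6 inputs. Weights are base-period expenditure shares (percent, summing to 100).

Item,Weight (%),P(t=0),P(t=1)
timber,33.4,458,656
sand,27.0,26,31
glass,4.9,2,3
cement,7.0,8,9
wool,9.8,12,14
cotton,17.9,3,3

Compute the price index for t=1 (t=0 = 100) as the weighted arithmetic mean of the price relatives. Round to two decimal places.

124.59

timber: 33.4 × (656/458) = 33.4 × 1.432314 = 47.8393
sand: 27.0 × (31/26) = 27.0 × 1.192308 = 32.1923
glass: 4.9 × (3/2) = 4.9 × 1.500000 = 7.3500
cement: 7.0 × (9/8) = 7.0 × 1.125000 = 7.8750
wool: 9.8 × (14/12) = 9.8 × 1.166667 = 11.4333
cotton: 17.9 × (3/3) = 17.9 × 1.000000 = 17.9000
Index = Σ wᵢ·(p₁ᵢ/p₀ᵢ) = 47.8393 + 32.1923 + 7.3500 + 7.8750 + 11.4333 + 17.9000 = 124.5899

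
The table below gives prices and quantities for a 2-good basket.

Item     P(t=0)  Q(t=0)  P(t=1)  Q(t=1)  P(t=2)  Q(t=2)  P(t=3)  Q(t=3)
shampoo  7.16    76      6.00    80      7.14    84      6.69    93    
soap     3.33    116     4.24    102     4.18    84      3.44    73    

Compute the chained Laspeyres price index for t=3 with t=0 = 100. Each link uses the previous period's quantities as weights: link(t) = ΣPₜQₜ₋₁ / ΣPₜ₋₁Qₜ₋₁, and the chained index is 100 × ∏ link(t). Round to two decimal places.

99.66

Link t=0→t=1:
ΣP(t=1)Q(t=0) = 6.00×76 + 4.24×116 = 456 + 491.84 = 947.84
ΣP(t=0)Q(t=0) = 7.16×76 + 3.33×116 = 544.16 + 386.28 = 930.44
link = 947.84/930.44 = 1.018701
Link t=1→t=2:
ΣP(t=2)Q(t=1) = 7.14×80 + 4.18×102 = 571.2 + 426.36 = 997.56
ΣP(t=1)Q(t=1) = 6.00×80 + 4.24×102 = 480 + 432.48 = 912.48
link = 997.56/912.48 = 1.093240
Link t=2→t=3:
ΣP(t=3)Q(t=2) = 6.69×84 + 3.44×84 = 561.96 + 288.96 = 850.92
ΣP(t=2)Q(t=2) = 7.14×84 + 4.18×84 = 599.76 + 351.12 = 950.88
link = 850.92/950.88 = 0.894876
Chained index = 100 × 1.018701 × 1.093240 × 0.894876 = 99.6610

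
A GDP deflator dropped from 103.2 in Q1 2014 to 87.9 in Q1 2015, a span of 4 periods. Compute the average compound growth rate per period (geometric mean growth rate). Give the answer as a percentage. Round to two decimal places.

-3.93%

Growth factor = (87.9/103.2)^(1/4) = (0.851744)^(1/4) = 0.960677
Growth rate = 0.960677 − 1 = -0.039323 = -3.9323%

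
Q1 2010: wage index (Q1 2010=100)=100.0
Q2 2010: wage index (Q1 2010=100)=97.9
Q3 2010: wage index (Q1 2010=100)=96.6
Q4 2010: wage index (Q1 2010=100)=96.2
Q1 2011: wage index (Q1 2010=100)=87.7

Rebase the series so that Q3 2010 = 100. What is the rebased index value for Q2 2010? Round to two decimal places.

101.35

Rebased(Q2 2010) = 97.9 / 96.6 × 100 = 101.3458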